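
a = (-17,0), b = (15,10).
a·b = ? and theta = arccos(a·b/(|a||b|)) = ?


a·b = -17*15 + 0*10 = -255 + 0 = -255
|a| = sqrt(289+0) = 17.0000
|b| = sqrt(225+100) = 18.0278
cos(theta) = -255/(sqrt(289)*sqrt(325)) = -255/sqrt(93925) = -0.832050
theta = arccos(-255/sqrt(93925)) = 146.3099 degrees

a·b = -255, theta = 146.3099 deg


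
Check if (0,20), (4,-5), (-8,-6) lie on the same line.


0*(-5+ 6) + 4*(-6-20) - 8*(20+ 5)
= 0 - 104 - 200 = -304

No, not collinear (determinant = -304)


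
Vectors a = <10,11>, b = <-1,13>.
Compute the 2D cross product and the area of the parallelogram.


cross = 10*13 - 11*(-1) = 130 + 11 = 141
Parallelogram area = |141| = 141

cross = 141, parallelogram area = 141


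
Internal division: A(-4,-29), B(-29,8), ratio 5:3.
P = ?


Px = (5*(-29) + 3*(-4))/8 = -157/8 = -19.6250
Py = (5*8 + 3*(-29))/8 = -47/8 = -5.8750

P = (-19.6250, -5.8750)


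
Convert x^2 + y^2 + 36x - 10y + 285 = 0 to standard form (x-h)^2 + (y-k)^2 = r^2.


h = -D/2 = -36/2 = -18
k = -E/2 = 10/2 = 5
r^2 = h^2 + k^2 - F = 324 + 25 - 285 = 64
r = 8

Center (-18, 5), radius = 8


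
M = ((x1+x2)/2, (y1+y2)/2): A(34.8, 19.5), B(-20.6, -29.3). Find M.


Mx = (34.8 - 20.6)/2 = 14.2/2 = 7.1000
My = (19.5 - 29.3)/2 = -9.8/2 = -4.9000

(7.1000, -4.9000)


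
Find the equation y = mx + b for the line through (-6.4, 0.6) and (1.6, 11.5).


m = (10.9)/(8.0) = 1.3625
b = y1 - m*x1 = 0.6 - (10.9*(-6.4))/(8.0) = 0.6 + 8.7200 = 9.3200

y = 1.3625x + 9.3200


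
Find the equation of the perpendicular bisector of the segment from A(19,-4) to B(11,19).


Midpoint = (15, 7.5)
Slope of AB = dy/dx = 23/(-8) = -2.8750
Perp slope = -dx/dy = 8/23 = 0.3478
b = My - (perp slope)*Mx = 7.5 + (-8*15)/23 = 7.5 - 5.2174 = 2.2826

y = 0.3478x + 2.2826


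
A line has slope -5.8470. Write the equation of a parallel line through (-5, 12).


Parallel lines have equal slopes.
m2 = -5.8470
b2 = 12 + 5.8470*(-5) = -17.2350

y = -5.8470x - 17.2350


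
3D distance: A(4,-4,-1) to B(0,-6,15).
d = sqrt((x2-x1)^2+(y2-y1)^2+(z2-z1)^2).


dx=-4, dy=-2, dz=16
d = sqrt(16+4+256) = sqrt(276) = 16.6132

16.6132


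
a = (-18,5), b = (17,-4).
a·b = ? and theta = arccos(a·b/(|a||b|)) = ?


a·b = -18*17 + 5*(-4) = -306 - 20 = -326
|a| = sqrt(324+25) = 18.6815
|b| = sqrt(289+16) = 17.4642
cos(theta) = -326/(sqrt(349)*sqrt(305)) = -326/sqrt(106445) = -0.999206
theta = arccos(-326/sqrt(106445)) = 177.7164 degrees

a·b = -326, theta = 177.7164 deg


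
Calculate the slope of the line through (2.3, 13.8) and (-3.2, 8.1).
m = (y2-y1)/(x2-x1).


dy = 8.1 - 13.8 = -5.7
dx = -3.2 - 2.3 = -5.5
m = -5.7/(-5.5) = 1.0364

m = 1.0364


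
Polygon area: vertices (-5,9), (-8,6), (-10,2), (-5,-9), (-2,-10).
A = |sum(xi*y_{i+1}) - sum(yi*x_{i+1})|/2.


sum(xi*y_{i+1}) = -5*6 - 8*2 - 10*(-9) - 5*(-10) - 2*9 = 76
sum(yi*x_{i+1}) = 9*(-8) + 6*(-10) + 2*(-5) - 9*(-2) - 10*(-5) = -74
Area = |76 + 74|/2 = 150/2 = 75.0000

75.0000 sq units


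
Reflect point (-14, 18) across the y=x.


Reflection rule for y=x: (y, x)
(-14, 18) -> (18, -14)

(18, -14)


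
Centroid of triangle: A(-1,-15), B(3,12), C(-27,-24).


Gx = (-1+3- 27)/3 = -25/3 = -8.3333
Gy = (-15+12- 24)/3 = -27/3 = -9.0000

G = (-8.3333, -9.0000)


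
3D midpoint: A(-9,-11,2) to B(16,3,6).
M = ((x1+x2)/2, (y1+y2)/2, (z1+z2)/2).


Mx = (-9+16)/2 = 3.5000
My = (-11+3)/2 = -4.0000
Mz = (2+6)/2 = 4.0000

M = (3.5000, -4.0000, 4.0000)


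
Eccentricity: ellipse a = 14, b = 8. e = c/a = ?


c = sqrt(196-64) = sqrt(132) = 11.4891
e = c/a = sqrt(132)/14 = 0.8207

e = 0.8207


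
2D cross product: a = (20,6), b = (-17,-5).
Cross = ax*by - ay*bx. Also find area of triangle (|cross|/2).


cross = 20*(-5) - 6*(-17) = -100 + 102 = 2
Triangle area = |2|/2 = 2/2 = 1.0000

cross = 2, triangle area = 1.0000


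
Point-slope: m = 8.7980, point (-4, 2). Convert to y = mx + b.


y - 2 = 8.7980(x + 4)
y = 8.7980x + 2 - 8.7980*(-4)
y = 8.7980x + 37.1920

y = 8.7980x + 37.1920


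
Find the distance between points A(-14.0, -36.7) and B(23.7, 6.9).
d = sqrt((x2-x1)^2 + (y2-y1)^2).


dx = 23.7 + 14.0 = 37.7
dy = 6.9 + 36.7 = 43.6
d = sqrt(1421.29 + 1900.96) = sqrt(3322.25) = 57.6390

57.6390


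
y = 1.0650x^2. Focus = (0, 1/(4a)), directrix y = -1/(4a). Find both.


a = 1.0650
1/(4a) = 0.2347
Focus = (0, 0.2347)
Directrix: y = -0.2347

Focus = (0, 0.2347), Directrix: y = -0.2347


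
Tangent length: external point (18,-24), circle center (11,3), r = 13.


d = sqrt((18-11)^2 + (-24-3)^2) = sqrt(49+729) = 27.8927
L = sqrt(778.0000 - 169) = sqrt(609.0000) = 24.6779

24.6779


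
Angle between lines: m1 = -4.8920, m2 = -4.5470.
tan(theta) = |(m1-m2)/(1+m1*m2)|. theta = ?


m1-m2 = -0.345
1+m1*m2 = 23.243924
tan(theta) = |-0.345/23.243924| = 0.014843
theta = arctan(|-0.345/23.243924|) = 0.8504 degrees (acute angle)

0.8504 degrees


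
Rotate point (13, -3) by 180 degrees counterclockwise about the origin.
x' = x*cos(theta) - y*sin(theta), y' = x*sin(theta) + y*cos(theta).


cos(180) = -1, sin(180) = 0
x' = 13*(-1) + 3*0 = -13
y' = 13*0 - 3*(-1) = 3

(-13, 3)


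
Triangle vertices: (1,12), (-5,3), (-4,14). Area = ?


1*(3-14) = -11
-5*(14-12) = -10
-4*(12-3) = -36
sum = -57
Area = |-57|/2 = 28.5000

28.5000 sq units


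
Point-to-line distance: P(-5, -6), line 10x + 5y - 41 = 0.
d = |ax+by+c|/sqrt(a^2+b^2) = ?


|10*(-5) + 5*(-6) - 41| = |-121| = 121
sqrt(100 + 25) = sqrt(125) = 11.1803
d = 121/sqrt(125) = 10.8226

10.8226


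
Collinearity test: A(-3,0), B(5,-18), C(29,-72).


-3*(-18+ 72) + 5*(-72-0) + 29*(0+ 18)
= -162 - 360 + 522 = 0

Yes, collinear (determinant = 0)


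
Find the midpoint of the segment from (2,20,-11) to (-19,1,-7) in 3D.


Mx = (2- 19)/2 = -8.5000
My = (20+1)/2 = 10.5000
Mz = (-11- 7)/2 = -9.0000

M = (-8.5000, 10.5000, -9.0000)


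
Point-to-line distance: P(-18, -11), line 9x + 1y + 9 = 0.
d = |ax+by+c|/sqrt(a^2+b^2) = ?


|9*(-18) + 1*(-11) + 9| = |-164| = 164
sqrt(81 + 1) = sqrt(82) = 9.0554
d = 164/sqrt(82) = 18.1108

18.1108


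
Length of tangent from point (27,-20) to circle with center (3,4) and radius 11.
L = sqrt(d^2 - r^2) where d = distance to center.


d = sqrt((27-3)^2 + (-20-4)^2) = sqrt(576+576) = 33.9411
L = sqrt(1152.0000 - 121) = sqrt(1031.0000) = 32.1092

32.1092


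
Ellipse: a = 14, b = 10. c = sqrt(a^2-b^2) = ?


c^2 = 14^2 - 10^2 = 196 - 100 = 96
c = sqrt(96) = 9.7980

c = 9.7980


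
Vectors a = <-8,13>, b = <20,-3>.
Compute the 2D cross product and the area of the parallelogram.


cross = -8*(-3) - 13*20 = 24 - 260 = -236
Parallelogram area = |-236| = 236

cross = -236, parallelogram area = 236


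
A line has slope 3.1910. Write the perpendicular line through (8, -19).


Perpendicular slope = -1/m1 = -1/3.1910 = -0.3134
b2 = y0 - m2*x0 = -19 + 8/3.1910 = -19 + 2.5071 = -16.4929

y = -0.3134x - 16.4929


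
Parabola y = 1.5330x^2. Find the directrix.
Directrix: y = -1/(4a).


a = 1.5330
1/(4a) = 0.1631
directrix: y = -0.1631 = -0.1631

y = -0.1631


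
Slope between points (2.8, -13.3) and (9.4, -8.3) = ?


dy = -8.3 + 13.3 = 5.0
dx = 9.4 - 2.8 = 6.6
m = 5.0/6.6 = 0.7576

m = 0.7576


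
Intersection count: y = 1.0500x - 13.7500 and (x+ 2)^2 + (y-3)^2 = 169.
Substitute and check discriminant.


Substitute y = 1.0500x - 13.7500: (x+ 2)^2 + (1.0500x- 13.7500-3)^2 = 169
Expand to Ax^2 + Bx + C = 0, where b-k = -16.75
A = 1+m^2 = 2.1025
B = 2(m(b-k) - h) = 2(1.0500*(-16.75) + 2) = -31.175
C = h^2 + (b-k)^2 - r^2 = 4 + 280.5625 - 169 = 115.5625
disc = B^2-4AC = 971.8806 - 971.8806 = 0
disc = 0

1 intersection point (tangent)


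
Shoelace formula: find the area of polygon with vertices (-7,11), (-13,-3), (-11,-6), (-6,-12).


sum(xi*y_{i+1}) = -7*(-3) - 13*(-6) - 11*(-12) - 6*11 = 165
sum(yi*x_{i+1}) = 11*(-13) - 3*(-11) - 6*(-6) - 12*(-7) = 10
Area = |165 - 10|/2 = 155/2 = 77.5000

77.5000 sq units


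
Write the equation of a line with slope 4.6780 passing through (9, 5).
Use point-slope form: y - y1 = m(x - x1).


y - 5 = 4.6780(x - 9)
y = 4.6780x + 5 - 4.6780*9
y = 4.6780x - 37.1020

y = 4.6780x - 37.1020


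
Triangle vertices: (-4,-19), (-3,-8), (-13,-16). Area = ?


-4*(-8+ 16) = -32
-3*(-16+ 19) = -9
-13*(-19+ 8) = 143
sum = 102
Area = |102|/2 = 51.0000

51.0000 sq units


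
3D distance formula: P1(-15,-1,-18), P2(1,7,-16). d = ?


dx=16, dy=8, dz=2
d = sqrt(256+64+4) = sqrt(324) = 18.0000

18.0000


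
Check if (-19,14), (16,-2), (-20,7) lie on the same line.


-19*(-2-7) + 16*(7-14) - 20*(14+ 2)
= 171 - 112 - 320 = -261

No, not collinear (determinant = -261)


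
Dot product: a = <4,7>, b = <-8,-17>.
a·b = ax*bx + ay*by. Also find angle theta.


a·b = 4*(-8) + 7*(-17) = -32 - 119 = -151
|a| = sqrt(16+49) = 8.0623
|b| = sqrt(64+289) = 18.7883
cos(theta) = -151/(sqrt(65)*sqrt(353)) = -151/sqrt(22945) = -0.996857
theta = arccos(-151/sqrt(22945)) = 175.4562 degrees

a·b = -151, theta = 175.4562 deg


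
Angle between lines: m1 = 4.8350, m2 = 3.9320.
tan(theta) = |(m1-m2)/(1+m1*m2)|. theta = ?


m1-m2 = 0.903
1+m1*m2 = 20.01122
tan(theta) = |0.903/20.01122| = 0.045125
theta = arctan(|0.903/20.01122|) = 2.5837 degrees (acute angle)

2.5837 degrees


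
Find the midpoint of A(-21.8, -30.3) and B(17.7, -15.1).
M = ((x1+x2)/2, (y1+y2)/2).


Mx = (-21.8 + 17.7)/2 = -4.1/2 = -2.0500
My = (-30.3 - 15.1)/2 = -45.4/2 = -22.7000

(-2.0500, -22.7000)


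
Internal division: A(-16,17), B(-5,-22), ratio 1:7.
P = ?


Px = (1*(-5) + 7*(-16))/8 = -117/8 = -14.6250
Py = (1*(-22) + 7*17)/8 = 97/8 = 12.1250

P = (-14.6250, 12.1250)


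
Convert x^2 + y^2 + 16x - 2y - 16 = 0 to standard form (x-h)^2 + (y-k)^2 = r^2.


h = -D/2 = -16/2 = -8
k = -E/2 = 2/2 = 1
r^2 = h^2 + k^2 - F = 64 + 1 + 16 = 81
r = 9

Center (-8, 1), radius = 9


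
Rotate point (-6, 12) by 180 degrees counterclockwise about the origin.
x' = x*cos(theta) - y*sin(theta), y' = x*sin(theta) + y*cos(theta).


cos(180) = -1, sin(180) = 0
x' = -6*(-1) - 12*0 = 6
y' = -6*0 + 12*(-1) = -12

(6, -12)


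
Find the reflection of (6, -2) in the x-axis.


Reflection rule for x-axis: (x, -y)
(6, -2) -> (6, 2)

(6, 2)


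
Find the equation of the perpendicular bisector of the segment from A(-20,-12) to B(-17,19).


Midpoint = (-18.5, 3.5)
Slope of AB = dy/dx = 31/3 = 10.3333
Perp slope = -dx/dy = -3/31 = -0.0968
b = My - (perp slope)*Mx = 3.5 + (3*(-18.5))/31 = 3.5 - 1.7903 = 1.7097

y = -0.0968x + 1.7097


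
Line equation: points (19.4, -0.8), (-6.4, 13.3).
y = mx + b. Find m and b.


m = (14.1)/(-25.8) = -0.5465
b = y1 - m*x1 = -0.8 - (14.1*19.4)/(-25.8) = -0.8 + 10.6023 = 9.8023

y = -0.5465x + 9.8023


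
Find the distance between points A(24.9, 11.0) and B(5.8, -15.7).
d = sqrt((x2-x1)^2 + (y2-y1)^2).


dx = 5.8 - 24.9 = -19.1
dy = -15.7 - 11.0 = -26.7
d = sqrt(364.81 + 712.89) = sqrt(1077.7) = 32.8283

32.8283


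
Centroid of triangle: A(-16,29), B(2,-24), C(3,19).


Gx = (-16+2+3)/3 = -11/3 = -3.6667
Gy = (29- 24+19)/3 = 24/3 = 8.0000

G = (-3.6667, 8.0000)


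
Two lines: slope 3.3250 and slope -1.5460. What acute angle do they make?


m1-m2 = 4.871
1+m1*m2 = -4.14045
tan(theta) = |4.871/(-4.14045)| = 1.176442
theta = arctan(|4.871/(-4.14045)|) = 49.6348 degrees (acute angle)

49.6348 degrees


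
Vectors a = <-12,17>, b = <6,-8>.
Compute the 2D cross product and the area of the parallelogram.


cross = -12*(-8) - 17*6 = 96 - 102 = -6
Parallelogram area = |-6| = 6

cross = -6, parallelogram area = 6


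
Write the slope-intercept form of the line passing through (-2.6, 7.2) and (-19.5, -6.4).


m = (-13.6)/(-16.9) = 0.8047
b = y1 - m*x1 = 7.2 - (-13.6*(-2.6))/(-16.9) = 7.2 + 2.0923 = 9.2923

y = 0.8047x + 9.2923


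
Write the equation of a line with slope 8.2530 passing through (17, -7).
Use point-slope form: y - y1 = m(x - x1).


y + 7 = 8.2530(x - 17)
y = 8.2530x - 7 - 8.2530*17
y = 8.2530x - 147.3010

y = 8.2530x - 147.3010


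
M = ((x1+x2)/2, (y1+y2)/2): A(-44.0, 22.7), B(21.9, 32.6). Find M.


Mx = (-44.0 + 21.9)/2 = -22.1/2 = -11.0500
My = (22.7 + 32.6)/2 = 55.3/2 = 27.6500

(-11.0500, 27.6500)


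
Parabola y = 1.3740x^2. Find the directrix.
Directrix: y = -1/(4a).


a = 1.3740
1/(4a) = 0.1820
directrix: y = -0.1820 = -0.1820

y = -0.1820


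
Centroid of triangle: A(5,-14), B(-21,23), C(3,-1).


Gx = (5- 21+3)/3 = -13/3 = -4.3333
Gy = (-14+23- 1)/3 = 8/3 = 2.6667

G = (-4.3333, 2.6667)


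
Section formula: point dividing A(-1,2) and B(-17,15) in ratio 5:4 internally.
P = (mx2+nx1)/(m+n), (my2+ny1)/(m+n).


Px = (5*(-17) + 4*(-1))/9 = -89/9 = -9.8889
Py = (5*15 + 4*2)/9 = 83/9 = 9.2222

P = (-9.8889, 9.2222)


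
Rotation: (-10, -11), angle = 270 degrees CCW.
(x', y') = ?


cos(270) = 0, sin(270) = -1
x' = -10*0 + 11*(-1) = -11
y' = -10*(-1) - 11*0 = 10

(-11, 10)


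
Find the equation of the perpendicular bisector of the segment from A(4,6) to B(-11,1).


Midpoint = (-3.5, 3.5)
Slope of AB = dy/dx = -5/(-15) = 0.3333
Perp slope = -dx/dy = -15/5 = -3.0000
b = My - (perp slope)*Mx = 3.5 + (-15*(-3.5))/(-5) = 3.5 - 10.5000 = -7.0000

y = -3.0000x - 7.0000


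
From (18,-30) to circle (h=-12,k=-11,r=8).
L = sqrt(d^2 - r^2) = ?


d = sqrt((18+ 12)^2 + (-30+ 11)^2) = sqrt(900+361) = 35.5106
L = sqrt(1261.0000 - 64) = sqrt(1197.0000) = 34.5977

34.5977


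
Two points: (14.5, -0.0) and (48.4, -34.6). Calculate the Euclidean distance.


dx = 48.4 - 14.5 = 33.9
dy = -34.6 + 0.0 = -34.6
d = sqrt(1149.21 + 1197.16) = sqrt(2346.37) = 48.4393

48.4393


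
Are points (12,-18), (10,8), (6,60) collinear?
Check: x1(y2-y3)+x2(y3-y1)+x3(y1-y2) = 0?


12*(8-60) + 10*(60+ 18) + 6*(-18-8)
= -624 + 780 - 156 = 0

Yes, collinear (determinant = 0)


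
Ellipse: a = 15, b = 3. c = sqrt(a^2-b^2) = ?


c^2 = 15^2 - 3^2 = 225 - 9 = 216
c = sqrt(216) = 14.6969

c = 14.6969


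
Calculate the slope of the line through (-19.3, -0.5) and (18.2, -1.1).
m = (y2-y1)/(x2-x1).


dy = -1.1 + 0.5 = -0.6
dx = 18.2 + 19.3 = 37.5
m = -0.6/37.5 = -0.0160

m = -0.0160


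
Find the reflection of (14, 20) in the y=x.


Reflection rule for y=x: (y, x)
(14, 20) -> (20, 14)

(20, 14)


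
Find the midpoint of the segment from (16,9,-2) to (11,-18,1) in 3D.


Mx = (16+11)/2 = 13.5000
My = (9- 18)/2 = -4.5000
Mz = (-2+1)/2 = -0.5000

M = (13.5000, -4.5000, -0.5000)


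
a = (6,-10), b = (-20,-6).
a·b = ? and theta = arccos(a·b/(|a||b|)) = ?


a·b = 6*(-20) - 10*(-6) = -120 + 60 = -60
|a| = sqrt(36+100) = 11.6619
|b| = sqrt(400+36) = 20.8806
cos(theta) = -60/(sqrt(136)*sqrt(436)) = -60/sqrt(59296) = -0.246399
theta = arccos(-60/sqrt(59296)) = 104.2645 degrees

a·b = -60, theta = 104.2645 deg


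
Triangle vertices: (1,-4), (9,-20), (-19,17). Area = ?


1*(-20-17) = -37
9*(17+ 4) = 189
-19*(-4+ 20) = -304
sum = -152
Area = |-152|/2 = 76.0000

76.0000 sq units


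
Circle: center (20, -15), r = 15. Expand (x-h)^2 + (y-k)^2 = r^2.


(x-20)^2 + (y+ 15)^2 = 15^2
D = -2h = -40, E = -2k = 30
F = h^2+k^2-r^2 = 400+225-225 = 400

x^2 + y^2 - 40x + 30y + 400 = 0


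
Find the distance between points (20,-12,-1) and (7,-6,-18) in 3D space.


dx=-13, dy=6, dz=-17
d = sqrt(169+36+289) = sqrt(494) = 22.2261

22.2261


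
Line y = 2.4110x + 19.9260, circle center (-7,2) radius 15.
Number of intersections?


Substitute y = 2.4110x + 19.9260: (x+ 7)^2 + (2.4110x+19.9260-2)^2 = 225
Expand to Ax^2 + Bx + C = 0, where b-k = 17.926
A = 1+m^2 = 6.812921
B = 2(m(b-k) - h) = 2(2.4110*17.926 + 7) = 100.439172
C = h^2 + (b-k)^2 - r^2 = 49 + 321.341476 - 225 = 145.341476
disc = B^2-4AC = 10088.0273 - 3960.8000 = 6127.2273
disc > 0

2 intersection points


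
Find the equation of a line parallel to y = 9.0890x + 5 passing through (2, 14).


Parallel lines have equal slopes.
m2 = 9.0890
b2 = 14 - 9.0890*2 = -4.1780

y = 9.0890x - 4.1780


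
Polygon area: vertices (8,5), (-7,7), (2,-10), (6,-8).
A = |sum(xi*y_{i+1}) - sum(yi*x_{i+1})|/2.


sum(xi*y_{i+1}) = 8*7 - 7*(-10) + 2*(-8) + 6*5 = 140
sum(yi*x_{i+1}) = 5*(-7) + 7*2 - 10*6 - 8*8 = -145
Area = |140 + 145|/2 = 285/2 = 142.5000

142.5000 sq units


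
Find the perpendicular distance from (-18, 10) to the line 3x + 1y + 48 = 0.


|3*(-18) + 1*10 + 48| = |4| = 4
sqrt(9 + 1) = sqrt(10) = 3.1623
d = 4/sqrt(10) = 1.2649

1.2649


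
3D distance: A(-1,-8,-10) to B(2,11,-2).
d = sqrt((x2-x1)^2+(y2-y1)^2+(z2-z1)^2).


dx=3, dy=19, dz=8
d = sqrt(9+361+64) = sqrt(434) = 20.8327

20.8327


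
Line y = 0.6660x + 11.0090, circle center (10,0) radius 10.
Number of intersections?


Substitute y = 0.6660x + 11.0090: (x-10)^2 + (0.6660x+11.0090-0)^2 = 100
Expand to Ax^2 + Bx + C = 0, where b-k = 11.009
A = 1+m^2 = 1.443556
B = 2(m(b-k) - h) = 2(0.6660*11.009 - 10) = -5.336012
C = h^2 + (b-k)^2 - r^2 = 100 + 121.198081 - 100 = 121.198081
disc = B^2-4AC = 28.4730 - 699.8249 = -671.3519
disc < 0

0 intersection points


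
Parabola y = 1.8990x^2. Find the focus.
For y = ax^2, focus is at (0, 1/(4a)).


a = 1.8990
4a = 7.5960
focus = (0, 1/7.5960) = (0, 0.1316)

Focus = (0, 0.1316)


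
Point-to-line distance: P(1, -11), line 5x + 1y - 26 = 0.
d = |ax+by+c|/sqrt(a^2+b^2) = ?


|5*1 + 1*(-11) - 26| = |-32| = 32
sqrt(25 + 1) = sqrt(26) = 5.0990
d = 32/sqrt(26) = 6.2757

6.2757


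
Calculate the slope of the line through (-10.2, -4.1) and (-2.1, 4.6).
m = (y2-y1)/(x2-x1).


dy = 4.6 + 4.1 = 8.7
dx = -2.1 + 10.2 = 8.1
m = 8.7/8.1 = 1.0741

m = 1.0741


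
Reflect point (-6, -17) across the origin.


Reflection rule for origin: (-x, -y)
(-6, -17) -> (6, 17)

(6, 17)


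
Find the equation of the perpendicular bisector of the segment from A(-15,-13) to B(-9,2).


Midpoint = (-12, -5.5)
Slope of AB = dy/dx = 15/6 = 2.5000
Perp slope = -dx/dy = -6/15 = -0.4000
b = My - (perp slope)*Mx = -5.5 + (6*(-12))/15 = -5.5 - 4.8000 = -10.3000

y = -0.4000x - 10.3000


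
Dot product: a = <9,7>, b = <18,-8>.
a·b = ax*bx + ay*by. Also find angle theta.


a·b = 9*18 + 7*(-8) = 162 - 56 = 106
|a| = sqrt(81+49) = 11.4018
|b| = sqrt(324+64) = 19.6977
cos(theta) = 106/(sqrt(130)*sqrt(388)) = 106/sqrt(50440) = 0.471974
theta = arccos(106/sqrt(50440)) = 61.8375 degrees

a·b = 106, theta = 61.8375 deg


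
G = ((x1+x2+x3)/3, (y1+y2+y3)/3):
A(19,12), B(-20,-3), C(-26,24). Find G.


Gx = (19- 20- 26)/3 = -27/3 = -9.0000
Gy = (12- 3+24)/3 = 33/3 = 11.0000

G = (-9.0000, 11.0000)


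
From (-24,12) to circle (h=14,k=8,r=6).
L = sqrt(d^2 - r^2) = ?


d = sqrt((-24-14)^2 + (12-8)^2) = sqrt(1444+16) = 38.2099
L = sqrt(1460.0000 - 36) = sqrt(1424.0000) = 37.7359

37.7359


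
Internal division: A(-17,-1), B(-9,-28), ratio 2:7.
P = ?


Px = (2*(-9) + 7*(-17))/9 = -137/9 = -15.2222
Py = (2*(-28) + 7*(-1))/9 = -63/9 = -7.0000

P = (-15.2222, -7.0000)


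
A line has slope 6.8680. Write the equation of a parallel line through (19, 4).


Parallel lines have equal slopes.
m2 = 6.8680
b2 = 4 - 6.8680*19 = -126.4920

y = 6.8680x - 126.4920


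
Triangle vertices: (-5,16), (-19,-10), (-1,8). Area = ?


-5*(-10-8) = 90
-19*(8-16) = 152
-1*(16+ 10) = -26
sum = 216
Area = |216|/2 = 108.0000

108.0000 sq units


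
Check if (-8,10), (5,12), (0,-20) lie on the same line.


-8*(12+ 20) + 5*(-20-10) + 0*(10-12)
= -256 - 150 + 0 = -406

No, not collinear (determinant = -406)


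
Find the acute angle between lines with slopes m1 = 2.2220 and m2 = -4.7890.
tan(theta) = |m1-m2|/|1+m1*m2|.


m1-m2 = 7.011
1+m1*m2 = -9.641158
tan(theta) = |7.011/(-9.641158)| = 0.727195
theta = arctan(|7.011/(-9.641158)|) = 36.0245 degrees (acute angle)

36.0245 degrees


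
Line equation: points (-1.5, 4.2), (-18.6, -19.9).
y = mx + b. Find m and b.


m = (-24.1)/(-17.1) = 1.4094
b = y1 - m*x1 = 4.2 - (-24.1*(-1.5))/(-17.1) = 4.2 + 2.1140 = 6.3140

y = 1.4094x + 6.3140


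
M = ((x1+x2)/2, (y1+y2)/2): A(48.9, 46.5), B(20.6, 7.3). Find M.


Mx = (48.9 + 20.6)/2 = 69.5/2 = 34.7500
My = (46.5 + 7.3)/2 = 53.8/2 = 26.9000

(34.7500, 26.9000)


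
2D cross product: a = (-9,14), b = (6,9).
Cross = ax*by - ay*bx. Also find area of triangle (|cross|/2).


cross = -9*9 - 14*6 = -81 - 84 = -165
Triangle area = |-165|/2 = 165/2 = 82.5000

cross = -165, triangle area = 82.5000


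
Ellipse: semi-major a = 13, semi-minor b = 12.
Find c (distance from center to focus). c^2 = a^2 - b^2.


c^2 = 13^2 - 12^2 = 169 - 144 = 25
c = sqrt(25) = 5.0000

c = 5.0000


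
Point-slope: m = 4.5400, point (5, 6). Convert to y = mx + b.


y - 6 = 4.5400(x - 5)
y = 4.5400x + 6 - 4.5400*5
y = 4.5400x - 16.7000

y = 4.5400x - 16.7000


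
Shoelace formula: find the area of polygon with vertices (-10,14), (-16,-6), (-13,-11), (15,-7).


sum(xi*y_{i+1}) = -10*(-6) - 16*(-11) - 13*(-7) + 15*14 = 537
sum(yi*x_{i+1}) = 14*(-16) - 6*(-13) - 11*15 - 7*(-10) = -241
Area = |537 + 241|/2 = 778/2 = 389.0000

389.0000 sq units


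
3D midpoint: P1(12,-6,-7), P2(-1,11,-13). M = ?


Mx = (12- 1)/2 = 5.5000
My = (-6+11)/2 = 2.5000
Mz = (-7- 13)/2 = -10.0000

M = (5.5000, 2.5000, -10.0000)


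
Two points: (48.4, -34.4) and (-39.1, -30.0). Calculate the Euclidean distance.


dx = -39.1 - 48.4 = -87.5
dy = -30.0 + 34.4 = 4.4
d = sqrt(7656.25 + 19.36) = sqrt(7675.61) = 87.6106

87.6106


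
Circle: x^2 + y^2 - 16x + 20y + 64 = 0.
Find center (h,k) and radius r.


h = -D/2 = 16/2 = 8
k = -E/2 = -20/2 = -10
r^2 = h^2 + k^2 - F = 64 + 100 - 64 = 100
r = 10

Center (8, -10), radius = 10


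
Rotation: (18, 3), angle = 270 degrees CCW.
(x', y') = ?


cos(270) = 0, sin(270) = -1
x' = 18*0 - 3*(-1) = 3
y' = 18*(-1) + 3*0 = -18

(3, -18)


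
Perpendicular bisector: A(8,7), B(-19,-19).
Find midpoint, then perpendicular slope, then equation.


Midpoint = (-5.5, -6)
Slope of AB = dy/dx = -26/(-27) = 0.9630
Perp slope = -dx/dy = -27/26 = -1.0385
b = My - (perp slope)*Mx = -6 + (-27*(-5.5))/(-26) = -6 - 5.7115 = -11.7115

y = -1.0385x - 11.7115


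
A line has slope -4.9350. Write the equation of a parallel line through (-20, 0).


Parallel lines have equal slopes.
m2 = -4.9350
b2 = 0 + 4.9350*(-20) = -98.7000

y = -4.9350x - 98.7000


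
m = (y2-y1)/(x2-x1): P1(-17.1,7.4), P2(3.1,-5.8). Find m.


dy = -5.8 - 7.4 = -13.2
dx = 3.1 + 17.1 = 20.2
m = -13.2/20.2 = -0.6535

m = -0.6535


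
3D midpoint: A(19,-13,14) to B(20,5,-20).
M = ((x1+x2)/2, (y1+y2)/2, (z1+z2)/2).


Mx = (19+20)/2 = 19.5000
My = (-13+5)/2 = -4.0000
Mz = (14- 20)/2 = -3.0000

M = (19.5000, -4.0000, -3.0000)


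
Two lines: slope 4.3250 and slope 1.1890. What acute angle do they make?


m1-m2 = 3.136
1+m1*m2 = 6.142425
tan(theta) = |3.136/6.142425| = 0.510548
theta = arctan(|3.136/6.142425|) = 27.0465 degrees (acute angle)

27.0465 degrees


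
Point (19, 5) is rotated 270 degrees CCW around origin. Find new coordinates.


cos(270) = 0, sin(270) = -1
x' = 19*0 - 5*(-1) = 5
y' = 19*(-1) + 5*0 = -19

(5, -19)


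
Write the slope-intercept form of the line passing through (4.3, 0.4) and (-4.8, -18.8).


m = (-19.2)/(-9.1) = 2.1099
b = y1 - m*x1 = 0.4 - (-19.2*4.3)/(-9.1) = 0.4 - 9.0725 = -8.6725

y = 2.1099x - 8.6725


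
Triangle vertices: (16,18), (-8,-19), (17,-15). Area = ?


16*(-19+ 15) = -64
-8*(-15-18) = 264
17*(18+ 19) = 629
sum = 829
Area = |829|/2 = 414.5000

414.5000 sq units


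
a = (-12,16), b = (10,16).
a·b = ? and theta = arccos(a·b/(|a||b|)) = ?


a·b = -12*10 + 16*16 = -120 + 256 = 136
|a| = sqrt(144+256) = 20.0000
|b| = sqrt(100+256) = 18.8680
cos(theta) = 136/(sqrt(400)*sqrt(356)) = 136/sqrt(142400) = 0.360399
theta = arccos(136/sqrt(142400)) = 68.8753 degrees

a·b = 136, theta = 68.8753 deg


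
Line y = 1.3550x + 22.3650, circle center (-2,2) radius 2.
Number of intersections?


Substitute y = 1.3550x + 22.3650: (x+ 2)^2 + (1.3550x+22.3650-2)^2 = 4
Expand to Ax^2 + Bx + C = 0, where b-k = 20.365
A = 1+m^2 = 2.836025
B = 2(m(b-k) - h) = 2(1.3550*20.365 + 2) = 59.18915
C = h^2 + (b-k)^2 - r^2 = 4 + 414.733225 - 4 = 414.733225
disc = B^2-4AC = 3503.3555 - 4704.7752 = -1201.4197
disc < 0

0 intersection points


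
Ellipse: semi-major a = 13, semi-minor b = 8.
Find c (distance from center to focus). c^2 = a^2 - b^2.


c^2 = 13^2 - 8^2 = 169 - 64 = 105
c = sqrt(105) = 10.2470

c = 10.2470


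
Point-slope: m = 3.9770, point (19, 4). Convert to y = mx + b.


y - 4 = 3.9770(x - 19)
y = 3.9770x + 4 - 3.9770*19
y = 3.9770x - 71.5630

y = 3.9770x - 71.5630


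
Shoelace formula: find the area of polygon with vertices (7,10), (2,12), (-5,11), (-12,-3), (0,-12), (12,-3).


sum(xi*y_{i+1}) = 7*12 + 2*11 - 5*(-3) - 12*(-12) + 0*(-3) + 12*10 = 385
sum(yi*x_{i+1}) = 10*2 + 12*(-5) + 11*(-12) - 3*0 - 12*12 - 3*7 = -337
Area = |385 + 337|/2 = 722/2 = 361.0000

361.0000 sq units


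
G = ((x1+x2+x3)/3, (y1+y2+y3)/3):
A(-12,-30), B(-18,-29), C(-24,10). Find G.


Gx = (-12- 18- 24)/3 = -54/3 = -18.0000
Gy = (-30- 29+10)/3 = -49/3 = -16.3333

G = (-18.0000, -16.3333)


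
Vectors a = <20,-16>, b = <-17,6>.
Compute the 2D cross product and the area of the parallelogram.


cross = 20*6 + 16*(-17) = 120 - 272 = -152
Parallelogram area = |-152| = 152

cross = -152, parallelogram area = 152


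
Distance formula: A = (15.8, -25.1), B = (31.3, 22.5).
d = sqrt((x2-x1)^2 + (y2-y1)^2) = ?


dx = 31.3 - 15.8 = 15.5
dy = 22.5 + 25.1 = 47.6
d = sqrt(240.25 + 2265.76) = sqrt(2506.01) = 50.0601

50.0601


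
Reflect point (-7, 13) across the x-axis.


Reflection rule for x-axis: (x, -y)
(-7, 13) -> (-7, -13)

(-7, -13)


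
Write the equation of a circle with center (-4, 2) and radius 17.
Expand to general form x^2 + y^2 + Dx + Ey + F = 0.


(x+ 4)^2 + (y-2)^2 = 17^2
D = -2h = 8, E = -2k = -4
F = h^2+k^2-r^2 = 16+4-289 = -269

x^2 + y^2 + 8x - 4y - 269 = 0


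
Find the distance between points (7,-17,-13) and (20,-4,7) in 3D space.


dx=13, dy=13, dz=20
d = sqrt(169+169+400) = sqrt(738) = 27.1662

27.1662


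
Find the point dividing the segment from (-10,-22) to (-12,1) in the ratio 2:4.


Px = (2*(-12) + 4*(-10))/6 = -64/6 = -10.6667
Py = (2*1 + 4*(-22))/6 = -86/6 = -14.3333

P = (-10.6667, -14.3333)


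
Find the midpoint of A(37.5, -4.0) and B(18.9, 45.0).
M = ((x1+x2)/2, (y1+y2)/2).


Mx = (37.5 + 18.9)/2 = 56.4/2 = 28.2000
My = (-4.0 + 45.0)/2 = 41.0/2 = 20.5000

(28.2000, 20.5000)


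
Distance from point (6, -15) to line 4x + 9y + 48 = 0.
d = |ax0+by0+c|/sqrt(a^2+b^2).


|4*6 + 9*(-15) + 48| = |-63| = 63
sqrt(16 + 81) = sqrt(97) = 9.8489
d = 63/sqrt(97) = 6.3967

6.3967


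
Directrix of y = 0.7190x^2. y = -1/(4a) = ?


a = 0.7190
1/(4a) = 0.3477
directrix: y = -0.3477 = -0.3477

y = -0.3477


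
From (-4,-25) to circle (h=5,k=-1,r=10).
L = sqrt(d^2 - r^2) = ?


d = sqrt((-4-5)^2 + (-25+ 1)^2) = sqrt(81+576) = 25.6320
L = sqrt(657.0000 - 100) = sqrt(557.0000) = 23.6008

23.6008


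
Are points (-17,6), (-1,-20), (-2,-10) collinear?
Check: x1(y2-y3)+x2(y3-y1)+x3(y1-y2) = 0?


-17*(-20+ 10) - 1*(-10-6) - 2*(6+ 20)
= 170 + 16 - 52 = 134

No, not collinear (determinant = 134)


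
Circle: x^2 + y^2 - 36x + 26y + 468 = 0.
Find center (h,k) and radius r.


h = -D/2 = 36/2 = 18
k = -E/2 = -26/2 = -13
r^2 = h^2 + k^2 - F = 324 + 169 - 468 = 25
r = 5

Center (18, -13), radius = 5


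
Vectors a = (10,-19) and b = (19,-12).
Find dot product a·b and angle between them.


a·b = 10*19 - 19*(-12) = 190 + 228 = 418
|a| = sqrt(100+361) = 21.4709
|b| = sqrt(361+144) = 22.4722
cos(theta) = 418/(sqrt(461)*sqrt(505)) = 418/sqrt(232805) = 0.866324
theta = arccos(418/sqrt(232805)) = 29.9658 degrees

a·b = 418, theta = 29.9658 deg


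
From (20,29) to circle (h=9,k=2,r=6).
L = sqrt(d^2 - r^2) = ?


d = sqrt((20-9)^2 + (29-2)^2) = sqrt(121+729) = 29.1548
L = sqrt(850.0000 - 36) = sqrt(814.0000) = 28.5307

28.5307


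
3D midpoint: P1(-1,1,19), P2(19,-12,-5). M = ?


Mx = (-1+19)/2 = 9.0000
My = (1- 12)/2 = -5.5000
Mz = (19- 5)/2 = 7.0000

M = (9.0000, -5.5000, 7.0000)


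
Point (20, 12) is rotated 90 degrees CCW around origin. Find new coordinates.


cos(90) = 0, sin(90) = 1
x' = 20*0 - 12*1 = -12
y' = 20*1 + 12*0 = 20

(-12, 20)


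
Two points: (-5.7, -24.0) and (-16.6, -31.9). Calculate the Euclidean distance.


dx = -16.6 + 5.7 = -10.9
dy = -31.9 + 24.0 = -7.9
d = sqrt(118.81 + 62.41) = sqrt(181.22) = 13.4618

13.4618


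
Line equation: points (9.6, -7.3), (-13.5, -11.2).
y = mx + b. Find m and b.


m = (-3.9)/(-23.1) = 0.1688
b = y1 - m*x1 = -7.3 - (-3.9*9.6)/(-23.1) = -7.3 - 1.6208 = -8.9208

y = 0.1688x - 8.9208


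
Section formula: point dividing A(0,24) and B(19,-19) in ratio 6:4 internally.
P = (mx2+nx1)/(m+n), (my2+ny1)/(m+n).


Px = (6*19 + 4*0)/10 = 114/10 = 11.4000
Py = (6*(-19) + 4*24)/10 = -18/10 = -1.8000

P = (11.4000, -1.8000)


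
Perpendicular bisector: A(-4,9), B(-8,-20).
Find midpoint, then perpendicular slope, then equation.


Midpoint = (-6, -5.5)
Slope of AB = dy/dx = -29/(-4) = 7.2500
Perp slope = -dx/dy = -4/29 = -0.1379
b = My - (perp slope)*Mx = -5.5 + (-4*(-6))/(-29) = -5.5 - 0.8276 = -6.3276

y = -0.1379x - 6.3276


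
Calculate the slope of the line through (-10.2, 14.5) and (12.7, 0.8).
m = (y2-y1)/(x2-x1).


dy = 0.8 - 14.5 = -13.7
dx = 12.7 + 10.2 = 22.9
m = -13.7/22.9 = -0.5983

m = -0.5983


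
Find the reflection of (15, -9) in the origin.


Reflection rule for origin: (-x, -y)
(15, -9) -> (-15, 9)

(-15, 9)


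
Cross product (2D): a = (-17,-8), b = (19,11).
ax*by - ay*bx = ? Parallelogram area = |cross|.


cross = -17*11 + 8*19 = -187 + 152 = -35
Parallelogram area = |-35| = 35

cross = -35, parallelogram area = 35


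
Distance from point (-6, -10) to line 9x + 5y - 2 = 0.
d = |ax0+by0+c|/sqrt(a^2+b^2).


|9*(-6) + 5*(-10) - 2| = |-106| = 106
sqrt(81 + 25) = sqrt(106) = 10.2956
d = 106/sqrt(106) = 10.2956

10.2956


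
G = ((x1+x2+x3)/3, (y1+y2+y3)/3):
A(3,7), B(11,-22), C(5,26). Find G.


Gx = (3+11+5)/3 = 19/3 = 6.3333
Gy = (7- 22+26)/3 = 11/3 = 3.6667

G = (6.3333, 3.6667)


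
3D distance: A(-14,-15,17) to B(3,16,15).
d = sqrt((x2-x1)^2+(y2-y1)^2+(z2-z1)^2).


dx=17, dy=31, dz=-2
d = sqrt(289+961+4) = sqrt(1254) = 35.4119

35.4119


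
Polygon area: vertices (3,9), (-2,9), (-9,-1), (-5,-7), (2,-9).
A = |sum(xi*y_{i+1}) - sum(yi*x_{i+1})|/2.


sum(xi*y_{i+1}) = 3*9 - 2*(-1) - 9*(-7) - 5*(-9) + 2*9 = 155
sum(yi*x_{i+1}) = 9*(-2) + 9*(-9) - 1*(-5) - 7*2 - 9*3 = -135
Area = |155 + 135|/2 = 290/2 = 145.0000

145.0000 sq units


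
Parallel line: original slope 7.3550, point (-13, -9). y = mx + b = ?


Parallel lines have equal slopes.
m2 = 7.3550
b2 = -9 - 7.3550*(-13) = 86.6150

y = 7.3550x + 86.6150


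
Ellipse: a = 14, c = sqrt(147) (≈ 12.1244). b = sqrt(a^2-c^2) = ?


b^2 = 14^2 - (sqrt(147))^2 = 196 - 147 = 49
b = sqrt(49) = 7

b = 7


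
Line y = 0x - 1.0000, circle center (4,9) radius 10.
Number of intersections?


Substitute y = 0x - 1.0000: (x-4)^2 + (0x- 1.0000-9)^2 = 100
Expand to Ax^2 + Bx + C = 0, where b-k = -10
A = 1+m^2 = 1
B = 2(m(b-k) - h) = 2(0*(-10) - 4) = -8
C = h^2 + (b-k)^2 - r^2 = 16 + 100 - 100 = 16
disc = B^2-4AC = 64.0000 - 64.0000 = 0
disc = 0

1 intersection point (tangent)


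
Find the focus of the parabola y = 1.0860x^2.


a = 1.0860
4a = 4.3440
focus = (0, 1/4.3440) = (0, 0.2302)

Focus = (0, 0.2302)


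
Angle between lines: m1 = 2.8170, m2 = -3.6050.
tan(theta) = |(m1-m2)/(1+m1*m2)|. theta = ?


m1-m2 = 6.422
1+m1*m2 = -9.155285
tan(theta) = |6.422/(-9.155285)| = 0.701453
theta = arctan(|6.422/(-9.155285)|) = 35.0478 degrees (acute angle)

35.0478 degrees


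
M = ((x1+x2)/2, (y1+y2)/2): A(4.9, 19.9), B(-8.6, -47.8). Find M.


Mx = (4.9 - 8.6)/2 = -3.7/2 = -1.8500
My = (19.9 - 47.8)/2 = -27.9/2 = -13.9500

(-1.8500, -13.9500)


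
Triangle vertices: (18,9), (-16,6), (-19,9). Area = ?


18*(6-9) = -54
-16*(9-9) = 0
-19*(9-6) = -57
sum = -111
Area = |-111|/2 = 55.5000

55.5000 sq units


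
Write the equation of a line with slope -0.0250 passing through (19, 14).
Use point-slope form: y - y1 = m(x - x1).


y - 14 = -0.0250(x - 19)
y = -0.0250x + 14 + 0.0250*19
y = -0.0250x + 14.4750

y = -0.0250x + 14.4750


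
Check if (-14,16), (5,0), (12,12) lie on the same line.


-14*(0-12) + 5*(12-16) + 12*(16-0)
= 168 - 20 + 192 = 340

No, not collinear (determinant = 340)


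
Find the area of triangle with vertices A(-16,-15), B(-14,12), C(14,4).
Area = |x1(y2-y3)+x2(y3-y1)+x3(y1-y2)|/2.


-16*(12-4) = -128
-14*(4+ 15) = -266
14*(-15-12) = -378
sum = -772
Area = |-772|/2 = 386.0000

386.0000 sq units


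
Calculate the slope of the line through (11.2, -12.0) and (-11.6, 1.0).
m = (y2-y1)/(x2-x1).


dy = 1.0 + 12.0 = 13.0
dx = -11.6 - 11.2 = -22.8
m = 13.0/(-22.8) = -0.5702

m = -0.5702


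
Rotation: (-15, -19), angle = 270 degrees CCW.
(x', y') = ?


cos(270) = 0, sin(270) = -1
x' = -15*0 + 19*(-1) = -19
y' = -15*(-1) - 19*0 = 15

(-19, 15)


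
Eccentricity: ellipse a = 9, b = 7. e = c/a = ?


c = sqrt(81-49) = sqrt(32) = 5.6569
e = c/a = sqrt(32)/9 = 0.6285

e = 0.6285


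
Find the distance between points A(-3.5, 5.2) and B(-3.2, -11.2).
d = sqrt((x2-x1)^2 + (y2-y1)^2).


dx = -3.2 + 3.5 = 0.3
dy = -11.2 - 5.2 = -16.4
d = sqrt(0.09 + 268.96) = sqrt(269.05) = 16.4027

16.4027


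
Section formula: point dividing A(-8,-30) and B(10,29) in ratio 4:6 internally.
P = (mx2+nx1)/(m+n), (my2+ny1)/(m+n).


Px = (4*10 + 6*(-8))/10 = -8/10 = -0.8000
Py = (4*29 + 6*(-30))/10 = -64/10 = -6.4000

P = (-0.8000, -6.4000)


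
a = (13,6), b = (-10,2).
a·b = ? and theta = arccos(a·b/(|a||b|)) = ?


a·b = 13*(-10) + 6*2 = -130 + 12 = -118
|a| = sqrt(169+36) = 14.3178
|b| = sqrt(100+4) = 10.1980
cos(theta) = -118/(sqrt(205)*sqrt(104)) = -118/sqrt(21320) = -0.808143
theta = arccos(-118/sqrt(21320)) = 143.9149 degrees

a·b = -118, theta = 143.9149 deg


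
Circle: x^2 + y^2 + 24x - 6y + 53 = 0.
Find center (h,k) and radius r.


h = -D/2 = -24/2 = -12
k = -E/2 = 6/2 = 3
r^2 = h^2 + k^2 - F = 144 + 9 - 53 = 100
r = 10

Center (-12, 3), radius = 10


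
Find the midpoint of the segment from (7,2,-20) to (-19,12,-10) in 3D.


Mx = (7- 19)/2 = -6.0000
My = (2+12)/2 = 7.0000
Mz = (-20- 10)/2 = -15.0000

M = (-6.0000, 7.0000, -15.0000)


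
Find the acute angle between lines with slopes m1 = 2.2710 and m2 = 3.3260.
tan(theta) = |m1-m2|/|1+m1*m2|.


m1-m2 = -1.055
1+m1*m2 = 8.553346
tan(theta) = |-1.055/8.553346| = 0.123344
theta = arctan(|-1.055/8.553346|) = 7.0315 degrees (acute angle)

7.0315 degrees


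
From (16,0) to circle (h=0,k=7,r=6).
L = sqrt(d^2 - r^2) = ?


d = sqrt((16-0)^2 + (0-7)^2) = sqrt(256+49) = 17.4642
L = sqrt(305.0000 - 36) = sqrt(269.0000) = 16.4012

16.4012


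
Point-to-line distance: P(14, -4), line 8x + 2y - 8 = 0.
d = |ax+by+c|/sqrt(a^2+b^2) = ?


|8*14 + 2*(-4) - 8| = |96| = 96
sqrt(64 + 4) = sqrt(68) = 8.2462
d = 96/sqrt(68) = 11.6417

11.6417


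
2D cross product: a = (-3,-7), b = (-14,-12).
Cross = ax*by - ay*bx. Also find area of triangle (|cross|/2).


cross = -3*(-12) + 7*(-14) = 36 - 98 = -62
Triangle area = |-62|/2 = 62/2 = 31.0000

cross = -62, triangle area = 31.0000


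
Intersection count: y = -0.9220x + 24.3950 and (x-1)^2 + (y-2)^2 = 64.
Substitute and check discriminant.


Substitute y = -0.9220x + 24.3950: (x-1)^2 + (-0.9220x+24.3950-2)^2 = 64
Expand to Ax^2 + Bx + C = 0, where b-k = 22.395
A = 1+m^2 = 1.850084
B = 2(m(b-k) - h) = 2(-0.9220*22.395 - 1) = -43.29638
C = h^2 + (b-k)^2 - r^2 = 1 + 501.536025 - 64 = 438.536025
disc = B^2-4AC = 1874.5765 - 3245.3139 = -1370.7374
disc < 0

0 intersection points


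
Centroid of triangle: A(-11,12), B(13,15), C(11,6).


Gx = (-11+13+11)/3 = 13/3 = 4.3333
Gy = (12+15+6)/3 = 33/3 = 11.0000

G = (4.3333, 11.0000)


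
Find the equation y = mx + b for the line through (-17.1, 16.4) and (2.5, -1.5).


m = (-17.9)/(19.6) = -0.9133
b = y1 - m*x1 = 16.4 - (-17.9*(-17.1))/(19.6) = 16.4 - 15.6168 = 0.7832

y = -0.9133x + 0.7832


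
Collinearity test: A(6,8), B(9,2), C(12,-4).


6*(2+ 4) + 9*(-4-8) + 12*(8-2)
= 36 - 108 + 72 = 0

Yes, collinear (determinant = 0)


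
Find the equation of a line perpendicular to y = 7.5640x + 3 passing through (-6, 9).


Perpendicular slope = -1/m1 = -1/7.5640 = -0.1322
b2 = y0 - m2*x0 = 9 - 6/7.5640 = 9 - 0.7932 = 8.2068

y = -0.1322x + 8.2068


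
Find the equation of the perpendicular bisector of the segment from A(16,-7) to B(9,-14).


Midpoint = (12.5, -10.5)
Slope of AB = dy/dx = -7/(-7) = 1.0000
Perp slope = -dx/dy = -7/7 = -1.0000
b = My - (perp slope)*Mx = -10.5 + (-7*12.5)/(-7) = -10.5 + 12.5000 = 2.0000

y = -1.0000x + 2.0000


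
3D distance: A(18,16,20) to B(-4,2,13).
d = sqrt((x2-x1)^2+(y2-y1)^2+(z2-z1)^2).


dx=-22, dy=-14, dz=-7
d = sqrt(484+196+49) = sqrt(729) = 27.0000

27.0000


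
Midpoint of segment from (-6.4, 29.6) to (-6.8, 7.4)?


Mx = (-6.4 - 6.8)/2 = -13.2/2 = -6.6000
My = (29.6 + 7.4)/2 = 37.0/2 = 18.5000

(-6.6000, 18.5000)


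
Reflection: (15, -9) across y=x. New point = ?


Reflection rule for y=x: (y, x)
(15, -9) -> (-9, 15)

(-9, 15)


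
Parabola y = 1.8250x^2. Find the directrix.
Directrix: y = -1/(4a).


a = 1.8250
1/(4a) = 0.1370
directrix: y = -0.1370 = -0.1370

y = -0.1370


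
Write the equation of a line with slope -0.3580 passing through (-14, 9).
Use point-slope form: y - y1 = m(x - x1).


y - 9 = -0.3580(x + 14)
y = -0.3580x + 9 + 0.3580*(-14)
y = -0.3580x + 3.9880

y = -0.3580x + 3.9880


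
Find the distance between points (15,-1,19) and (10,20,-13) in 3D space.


dx=-5, dy=21, dz=-32
d = sqrt(25+441+1024) = sqrt(1490) = 38.6005

38.6005


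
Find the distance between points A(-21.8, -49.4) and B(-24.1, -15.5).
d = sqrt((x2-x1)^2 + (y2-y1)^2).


dx = -24.1 + 21.8 = -2.3
dy = -15.5 + 49.4 = 33.9
d = sqrt(5.29 + 1149.21) = sqrt(1154.5) = 33.9779

33.9779


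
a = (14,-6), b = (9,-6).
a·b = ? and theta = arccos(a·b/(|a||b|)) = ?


a·b = 14*9 - 6*(-6) = 126 + 36 = 162
|a| = sqrt(196+36) = 15.2315
|b| = sqrt(81+36) = 10.8167
cos(theta) = 162/(sqrt(232)*sqrt(117)) = 162/sqrt(27144) = 0.983282
theta = arccos(162/sqrt(27144)) = 10.4915 degrees

a·b = 162, theta = 10.4915 deg


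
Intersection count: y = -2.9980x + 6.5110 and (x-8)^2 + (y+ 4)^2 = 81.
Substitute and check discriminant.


Substitute y = -2.9980x + 6.5110: (x-8)^2 + (-2.9980x+6.5110+ 4)^2 = 81
Expand to Ax^2 + Bx + C = 0, where b-k = 10.511
A = 1+m^2 = 9.988004
B = 2(m(b-k) - h) = 2(-2.9980*10.511 - 8) = -79.023956
C = h^2 + (b-k)^2 - r^2 = 64 + 110.481121 - 81 = 93.481121
disc = B^2-4AC = 6244.7856 - 3734.7592 = 2510.0264
disc > 0

2 intersection points


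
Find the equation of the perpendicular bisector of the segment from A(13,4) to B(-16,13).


Midpoint = (-1.5, 8.5)
Slope of AB = dy/dx = 9/(-29) = -0.3103
Perp slope = -dx/dy = 29/9 = 3.2222
b = My - (perp slope)*Mx = 8.5 + (-29*(-1.5))/9 = 8.5 + 4.8333 = 13.3333

y = 3.2222x + 13.3333


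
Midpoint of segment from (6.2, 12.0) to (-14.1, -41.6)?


Mx = (6.2 - 14.1)/2 = -7.9/2 = -3.9500
My = (12.0 - 41.6)/2 = -29.6/2 = -14.8000

(-3.9500, -14.8000)


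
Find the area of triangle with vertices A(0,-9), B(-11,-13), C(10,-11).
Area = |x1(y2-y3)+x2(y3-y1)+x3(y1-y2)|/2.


0*(-13+ 11) = 0
-11*(-11+ 9) = 22
10*(-9+ 13) = 40
sum = 62
Area = |62|/2 = 31.0000

31.0000 sq units


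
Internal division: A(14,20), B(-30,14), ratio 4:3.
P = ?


Px = (4*(-30) + 3*14)/7 = -78/7 = -11.1429
Py = (4*14 + 3*20)/7 = 116/7 = 16.5714

P = (-11.1429, 16.5714)
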